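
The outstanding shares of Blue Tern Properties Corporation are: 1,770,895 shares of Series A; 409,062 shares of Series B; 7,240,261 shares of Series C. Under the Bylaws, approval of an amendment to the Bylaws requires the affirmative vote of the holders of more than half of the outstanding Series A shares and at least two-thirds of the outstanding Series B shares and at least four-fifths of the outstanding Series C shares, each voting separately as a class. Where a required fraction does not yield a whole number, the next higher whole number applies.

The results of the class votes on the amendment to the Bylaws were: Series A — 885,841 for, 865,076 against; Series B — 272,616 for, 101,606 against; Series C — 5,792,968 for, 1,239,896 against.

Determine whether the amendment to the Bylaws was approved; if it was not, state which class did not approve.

Series A: a majority of 1770895 is 885448; 885,448 required, 885,841 in favor — approved.
Series B: 2/3 of 409062 = 272708; 272,708 required, 272,616 in favor — not approved.
Series C: 4/5 of 7240261 = 5792208.80, rounded up to 5792209; 5,792,209 required, 5,792,968 in favor — approved.

Not approved — the Series B shares did not give the required vote.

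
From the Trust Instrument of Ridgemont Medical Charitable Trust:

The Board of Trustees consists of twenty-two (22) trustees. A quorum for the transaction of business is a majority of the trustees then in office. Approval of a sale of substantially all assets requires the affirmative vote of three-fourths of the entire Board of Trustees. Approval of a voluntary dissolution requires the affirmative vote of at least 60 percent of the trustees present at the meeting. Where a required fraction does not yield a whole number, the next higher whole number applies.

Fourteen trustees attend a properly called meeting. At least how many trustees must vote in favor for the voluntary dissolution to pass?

9

The voluntary dissolution requires three-fifths of the trustees present (14).
3/5 of 14 = 8.40, rounded up to 9.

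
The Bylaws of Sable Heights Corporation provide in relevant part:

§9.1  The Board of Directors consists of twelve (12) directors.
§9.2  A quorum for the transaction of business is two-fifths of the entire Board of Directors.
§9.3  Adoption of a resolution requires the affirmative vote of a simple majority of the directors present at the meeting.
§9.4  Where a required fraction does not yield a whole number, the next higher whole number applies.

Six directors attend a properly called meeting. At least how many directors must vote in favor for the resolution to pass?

4

The resolution requires a majority of the directors present (6).
A majority of 6 is 4.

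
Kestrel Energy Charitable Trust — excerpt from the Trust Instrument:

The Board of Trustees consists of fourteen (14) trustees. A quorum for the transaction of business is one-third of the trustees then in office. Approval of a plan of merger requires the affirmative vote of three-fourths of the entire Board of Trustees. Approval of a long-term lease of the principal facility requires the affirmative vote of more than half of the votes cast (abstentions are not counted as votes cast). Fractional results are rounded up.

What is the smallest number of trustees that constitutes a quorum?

1/3 of 14 = 4.67, rounded up to 5.

5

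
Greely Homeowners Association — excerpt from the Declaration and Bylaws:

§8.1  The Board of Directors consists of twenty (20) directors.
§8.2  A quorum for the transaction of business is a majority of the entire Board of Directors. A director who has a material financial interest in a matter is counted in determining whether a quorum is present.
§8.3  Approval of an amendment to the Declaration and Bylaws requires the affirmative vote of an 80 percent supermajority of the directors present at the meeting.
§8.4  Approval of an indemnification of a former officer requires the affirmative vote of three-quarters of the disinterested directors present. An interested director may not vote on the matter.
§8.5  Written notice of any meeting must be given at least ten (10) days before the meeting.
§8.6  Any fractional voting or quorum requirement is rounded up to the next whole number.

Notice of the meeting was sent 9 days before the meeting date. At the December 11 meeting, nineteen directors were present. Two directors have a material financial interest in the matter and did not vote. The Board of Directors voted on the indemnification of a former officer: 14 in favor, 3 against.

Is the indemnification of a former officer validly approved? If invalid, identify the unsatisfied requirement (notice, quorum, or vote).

Invalid — notice requirement not satisfied.

Notice: 9 days given; 10 required (9 < 10). Not satisfied.
Quorum: 19 present (interested directors count toward quorum); quorum is 11. Satisfied.
Vote: the indemnification of a former officer requires three-fourths of the disinterested directors present (19 − 2 = 17). 3/4 of 17 = 12.75, rounded up to 13, so 13 affirmative votes are needed; 14 voted in favor. Satisfied.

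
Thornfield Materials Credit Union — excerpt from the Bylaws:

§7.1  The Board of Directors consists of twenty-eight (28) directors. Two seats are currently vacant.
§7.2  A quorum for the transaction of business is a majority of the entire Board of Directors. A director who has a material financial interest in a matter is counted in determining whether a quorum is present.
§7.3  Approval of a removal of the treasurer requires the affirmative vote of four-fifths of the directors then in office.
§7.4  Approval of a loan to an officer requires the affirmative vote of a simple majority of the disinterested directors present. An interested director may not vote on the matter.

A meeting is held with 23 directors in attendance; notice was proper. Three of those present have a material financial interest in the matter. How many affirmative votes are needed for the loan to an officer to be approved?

11

The loan to an officer requires a majority of the disinterested directors present (23 − 3 = 20).
A majority of 20 is 11.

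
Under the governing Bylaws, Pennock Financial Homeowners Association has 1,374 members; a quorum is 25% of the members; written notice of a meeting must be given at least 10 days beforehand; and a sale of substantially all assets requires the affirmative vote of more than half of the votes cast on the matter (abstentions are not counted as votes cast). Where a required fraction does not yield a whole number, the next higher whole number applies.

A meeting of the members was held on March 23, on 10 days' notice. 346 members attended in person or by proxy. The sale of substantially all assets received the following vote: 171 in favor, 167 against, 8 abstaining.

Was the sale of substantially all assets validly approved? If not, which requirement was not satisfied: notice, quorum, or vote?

Valid — all requirements satisfied.

Notice: 10 days given; 10 required. Satisfied.
Quorum: 25% of 1,374 = 343.50, rounded up to 344; 346 present. Satisfied.
Vote: requires a majority of the votes cast (346 − 8 abstaining = 338); a majority of 338 is 170, so 170 needed; 171 in favor. Satisfied.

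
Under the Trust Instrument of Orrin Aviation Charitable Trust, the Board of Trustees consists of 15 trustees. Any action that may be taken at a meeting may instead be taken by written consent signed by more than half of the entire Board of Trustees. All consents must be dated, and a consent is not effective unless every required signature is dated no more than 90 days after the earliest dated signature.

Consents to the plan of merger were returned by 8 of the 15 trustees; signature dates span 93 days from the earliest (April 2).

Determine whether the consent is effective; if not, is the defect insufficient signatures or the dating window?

Signatures required: more than half of 15 — a majority of 15 is 8, so 8 needed; 8 signed. Sufficient.
Dating window: the latest signature is 93 days after the earliest; the limit is 90 days. Outside the window.

Not effective — dating-window requirement not satisfied.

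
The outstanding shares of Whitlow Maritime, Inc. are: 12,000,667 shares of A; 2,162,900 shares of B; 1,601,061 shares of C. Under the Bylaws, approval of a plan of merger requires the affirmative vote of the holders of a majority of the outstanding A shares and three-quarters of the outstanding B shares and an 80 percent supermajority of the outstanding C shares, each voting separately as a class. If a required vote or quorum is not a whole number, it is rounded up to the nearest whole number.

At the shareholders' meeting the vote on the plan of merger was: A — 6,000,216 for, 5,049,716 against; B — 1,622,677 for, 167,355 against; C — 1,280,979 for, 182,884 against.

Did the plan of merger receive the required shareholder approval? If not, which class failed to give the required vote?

Not approved — the A shares did not give the required vote.

A: a majority of 12000667 is 6000334; 6,000,334 required, 6,000,216 in favor — not approved.
B: 3/4 of 2162900 = 1622175; 1,622,175 required, 1,622,677 in favor — approved.
C: 4/5 of 1601061 = 1280848.80, rounded up to 1280849; 1,280,849 required, 1,280,979 in favor — approved.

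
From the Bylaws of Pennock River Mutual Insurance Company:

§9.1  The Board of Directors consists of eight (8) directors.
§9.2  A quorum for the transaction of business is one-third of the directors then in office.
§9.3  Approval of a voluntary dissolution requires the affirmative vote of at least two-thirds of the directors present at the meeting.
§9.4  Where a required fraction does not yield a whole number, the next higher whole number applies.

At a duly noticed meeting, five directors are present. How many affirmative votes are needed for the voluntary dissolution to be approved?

4

The voluntary dissolution requires two-thirds of the directors present (5).
2/3 of 5 = 3.33, rounded up to 4.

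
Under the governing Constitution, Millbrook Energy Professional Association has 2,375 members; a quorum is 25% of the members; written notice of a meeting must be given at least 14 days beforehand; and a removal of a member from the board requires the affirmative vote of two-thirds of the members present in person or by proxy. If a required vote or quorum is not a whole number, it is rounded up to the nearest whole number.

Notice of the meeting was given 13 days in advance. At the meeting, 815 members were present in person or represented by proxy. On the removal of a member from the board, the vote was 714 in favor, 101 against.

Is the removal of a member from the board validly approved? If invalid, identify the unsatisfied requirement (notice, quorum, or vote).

Invalid — notice requirement not satisfied.

Notice: 13 days given; 14 required. Not satisfied.
Quorum: 25% of 2,375 = 593.75, rounded up to 594; 815 present. Satisfied.
Vote: requires two-thirds of those present (815); 2/3 of 815 = 543.33, rounded up to 544, so 544 needed; 714 in favor. Satisfied.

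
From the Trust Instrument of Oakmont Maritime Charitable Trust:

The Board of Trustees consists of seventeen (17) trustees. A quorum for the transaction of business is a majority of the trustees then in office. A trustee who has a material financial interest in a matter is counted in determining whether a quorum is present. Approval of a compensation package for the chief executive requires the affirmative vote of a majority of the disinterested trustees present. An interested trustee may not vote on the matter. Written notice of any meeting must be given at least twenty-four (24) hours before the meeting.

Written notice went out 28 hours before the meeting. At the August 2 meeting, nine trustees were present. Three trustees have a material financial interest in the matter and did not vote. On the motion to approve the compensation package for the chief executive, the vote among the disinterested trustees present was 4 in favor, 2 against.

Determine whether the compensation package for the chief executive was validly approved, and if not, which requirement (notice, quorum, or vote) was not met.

Valid — all requirements satisfied.

Notice: 28 hours given; 24 required (28 ≥ 24). Satisfied.
Quorum: 9 present (interested trustees count toward quorum); quorum is 9. Satisfied.
Vote: the compensation package for the chief executive requires a majority of the disinterested trustees present (9 − 3 = 6). A majority of 6 is 4, so 4 affirmative votes are needed; 4 voted in favor. Satisfied.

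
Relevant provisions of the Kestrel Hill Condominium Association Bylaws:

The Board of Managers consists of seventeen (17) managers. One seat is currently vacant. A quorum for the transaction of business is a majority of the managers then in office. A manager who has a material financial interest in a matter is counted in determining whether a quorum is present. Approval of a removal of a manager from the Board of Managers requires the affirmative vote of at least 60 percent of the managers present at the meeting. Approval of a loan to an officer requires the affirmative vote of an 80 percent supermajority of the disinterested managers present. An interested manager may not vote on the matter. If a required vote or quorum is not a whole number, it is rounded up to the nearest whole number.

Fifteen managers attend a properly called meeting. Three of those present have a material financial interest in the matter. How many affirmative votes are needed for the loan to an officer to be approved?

The loan to an officer requires four-fifths of the disinterested managers present (15 − 3 = 12).
4/5 of 12 = 9.60, rounded up to 10.

10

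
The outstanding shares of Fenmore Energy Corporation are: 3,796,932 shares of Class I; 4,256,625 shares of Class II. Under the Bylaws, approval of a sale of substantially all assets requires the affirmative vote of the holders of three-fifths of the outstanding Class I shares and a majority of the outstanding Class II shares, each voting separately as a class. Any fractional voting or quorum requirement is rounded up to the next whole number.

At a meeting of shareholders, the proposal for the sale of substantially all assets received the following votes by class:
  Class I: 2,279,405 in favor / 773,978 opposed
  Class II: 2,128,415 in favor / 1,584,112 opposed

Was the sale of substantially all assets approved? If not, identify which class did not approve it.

Approved — every class gave the required vote.

Class I: 3/5 of 3796932 = 2278159.20, rounded up to 2278160; 2,278,160 required, 2,279,405 in favor — approved.
Class II: a majority of 4256625 is 2128313; 2,128,313 required, 2,128,415 in favor — approved.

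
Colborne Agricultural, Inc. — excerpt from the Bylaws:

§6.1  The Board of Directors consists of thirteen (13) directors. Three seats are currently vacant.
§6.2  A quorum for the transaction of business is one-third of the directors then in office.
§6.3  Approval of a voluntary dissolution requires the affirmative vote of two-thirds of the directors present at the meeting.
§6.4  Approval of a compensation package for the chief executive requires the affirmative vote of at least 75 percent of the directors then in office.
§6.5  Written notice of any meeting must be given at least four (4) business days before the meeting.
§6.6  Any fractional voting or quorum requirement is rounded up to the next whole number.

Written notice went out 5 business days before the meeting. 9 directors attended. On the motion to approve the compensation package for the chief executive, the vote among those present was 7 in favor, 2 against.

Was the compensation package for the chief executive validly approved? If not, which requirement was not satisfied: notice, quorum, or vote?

Invalid — vote requirement not satisfied.

Notice: 5 business days given; 4 required (5 ≥ 4). Satisfied.
Quorum: 9 present; quorum is 4. Satisfied.
Vote: the compensation package for the chief executive requires three-fourths of the directors then in office (10). 3/4 of 10 = 7.50, rounded up to 8, so 8 affirmative votes are needed; 7 voted in favor. Not satisfied.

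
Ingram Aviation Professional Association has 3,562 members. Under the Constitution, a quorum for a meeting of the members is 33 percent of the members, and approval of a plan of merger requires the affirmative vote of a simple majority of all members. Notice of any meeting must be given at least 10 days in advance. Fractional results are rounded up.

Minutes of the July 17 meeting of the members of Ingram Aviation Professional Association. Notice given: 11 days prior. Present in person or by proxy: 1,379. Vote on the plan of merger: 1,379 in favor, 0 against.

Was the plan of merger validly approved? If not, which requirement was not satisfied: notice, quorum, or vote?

Notice: 11 days given; 10 required. Satisfied.
Quorum: 33% of 3,562 = 1,175.46, rounded up to 1,176; 1,379 present. Satisfied.
Vote: requires a majority of all members (3,562); a majority of 3562 is 1782, so 1,782 needed; 1,379 in favor. Not satisfied.

Invalid — vote requirement not satisfied.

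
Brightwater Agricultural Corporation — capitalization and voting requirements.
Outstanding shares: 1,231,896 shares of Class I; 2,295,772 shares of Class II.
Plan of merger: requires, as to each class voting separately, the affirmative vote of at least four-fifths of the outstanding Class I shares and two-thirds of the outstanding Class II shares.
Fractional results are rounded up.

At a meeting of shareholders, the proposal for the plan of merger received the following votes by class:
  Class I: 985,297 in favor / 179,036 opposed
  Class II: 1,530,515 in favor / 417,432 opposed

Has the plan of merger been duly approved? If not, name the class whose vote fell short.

Not approved — the Class I shares did not give the required vote.

Class I: 4/5 of 1231896 = 985516.80, rounded up to 985517; 985,517 required, 985,297 in favor — not approved.
Class II: 2/3 of 2295772 = 1530514.67, rounded up to 1530515; 1,530,515 required, 1,530,515 in favor — approved.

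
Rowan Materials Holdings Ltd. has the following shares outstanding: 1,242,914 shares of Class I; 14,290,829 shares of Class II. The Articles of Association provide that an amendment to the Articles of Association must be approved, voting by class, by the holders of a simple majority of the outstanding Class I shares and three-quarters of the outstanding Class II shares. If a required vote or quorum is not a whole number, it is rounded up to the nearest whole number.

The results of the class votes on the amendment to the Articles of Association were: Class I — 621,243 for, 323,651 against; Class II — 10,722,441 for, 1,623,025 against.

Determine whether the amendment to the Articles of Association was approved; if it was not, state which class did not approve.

Class I: a majority of 1242914 is 621458; 621,458 required, 621,243 in favor — not approved.
Class II: 3/4 of 14290829 = 10718121.75, rounded up to 10718122; 10,718,122 required, 10,722,441 in favor — approved.

Not approved — the Class I shares did not give the required vote.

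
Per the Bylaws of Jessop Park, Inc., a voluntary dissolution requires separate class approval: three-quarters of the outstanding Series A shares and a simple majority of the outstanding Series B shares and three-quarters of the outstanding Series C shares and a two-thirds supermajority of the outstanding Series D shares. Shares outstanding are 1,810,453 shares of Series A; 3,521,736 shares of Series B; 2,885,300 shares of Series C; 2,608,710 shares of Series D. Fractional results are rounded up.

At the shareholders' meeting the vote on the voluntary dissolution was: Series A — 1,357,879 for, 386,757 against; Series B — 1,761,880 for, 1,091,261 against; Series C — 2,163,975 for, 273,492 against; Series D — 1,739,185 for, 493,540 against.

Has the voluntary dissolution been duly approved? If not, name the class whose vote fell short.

Series A: 3/4 of 1810453 = 1357839.75, rounded up to 1357840; 1,357,840 required, 1,357,879 in favor — approved.
Series B: a majority of 3521736 is 1760869; 1,760,869 required, 1,761,880 in favor — approved.
Series C: 3/4 of 2885300 = 2163975; 2,163,975 required, 2,163,975 in favor — approved.
Series D: 2/3 of 2608710 = 1739140; 1,739,140 required, 1,739,185 in favor — approved.

Approved — every class gave the required vote.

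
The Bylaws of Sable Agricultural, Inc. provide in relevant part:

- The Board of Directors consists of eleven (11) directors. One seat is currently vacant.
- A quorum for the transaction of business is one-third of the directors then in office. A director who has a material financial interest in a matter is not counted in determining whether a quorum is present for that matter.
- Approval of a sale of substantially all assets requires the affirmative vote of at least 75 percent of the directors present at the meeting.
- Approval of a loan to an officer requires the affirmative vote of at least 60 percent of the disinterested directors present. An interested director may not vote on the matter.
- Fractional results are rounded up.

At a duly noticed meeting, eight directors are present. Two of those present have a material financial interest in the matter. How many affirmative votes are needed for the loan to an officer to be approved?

4

The loan to an officer requires three-fifths of the disinterested directors present (8 − 2 = 6).
3/5 of 6 = 3.60, rounded up to 4.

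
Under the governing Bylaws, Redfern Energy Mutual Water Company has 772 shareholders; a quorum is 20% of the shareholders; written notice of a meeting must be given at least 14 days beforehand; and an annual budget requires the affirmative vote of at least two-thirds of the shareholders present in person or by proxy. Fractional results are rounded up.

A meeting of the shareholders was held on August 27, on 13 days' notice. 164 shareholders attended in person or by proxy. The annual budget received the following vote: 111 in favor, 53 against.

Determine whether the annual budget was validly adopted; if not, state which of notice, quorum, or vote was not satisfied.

Notice: 13 days given; 14 required. Not satisfied.
Quorum: 20% of 772 = 154.40, rounded up to 155; 164 present. Satisfied.
Vote: requires two-thirds of those present (164); 2/3 of 164 = 109.33, rounded up to 110, so 110 needed; 111 in favor. Satisfied.

Invalid — notice requirement not satisfied.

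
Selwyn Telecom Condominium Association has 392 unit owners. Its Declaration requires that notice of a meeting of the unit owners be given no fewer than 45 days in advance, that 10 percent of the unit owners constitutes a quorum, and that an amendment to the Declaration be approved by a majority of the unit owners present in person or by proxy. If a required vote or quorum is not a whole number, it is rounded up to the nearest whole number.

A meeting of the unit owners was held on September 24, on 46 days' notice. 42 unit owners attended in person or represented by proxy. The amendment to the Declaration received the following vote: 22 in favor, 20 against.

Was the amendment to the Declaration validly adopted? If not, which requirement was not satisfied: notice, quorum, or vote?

Notice: 46 days given; 45 required. Satisfied.
Quorum: 10% of 392 = 39.20, rounded up to 40; 42 present. Satisfied.
Vote: requires a majority of those present (42); a majority of 42 is 22, so 22 needed; 22 in favor. Satisfied.

Valid — all requirements satisfied.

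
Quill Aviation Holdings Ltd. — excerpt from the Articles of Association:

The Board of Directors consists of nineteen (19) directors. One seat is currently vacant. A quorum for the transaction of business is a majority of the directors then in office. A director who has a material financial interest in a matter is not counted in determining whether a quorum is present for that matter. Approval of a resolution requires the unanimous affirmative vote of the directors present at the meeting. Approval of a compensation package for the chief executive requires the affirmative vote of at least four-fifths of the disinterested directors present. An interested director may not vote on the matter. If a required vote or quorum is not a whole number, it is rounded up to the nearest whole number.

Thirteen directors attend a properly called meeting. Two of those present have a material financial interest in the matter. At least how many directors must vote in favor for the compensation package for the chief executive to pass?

9

The compensation package for the chief executive requires four-fifths of the disinterested directors present (13 − 2 = 11).
4/5 of 11 = 8.80, rounded up to 9.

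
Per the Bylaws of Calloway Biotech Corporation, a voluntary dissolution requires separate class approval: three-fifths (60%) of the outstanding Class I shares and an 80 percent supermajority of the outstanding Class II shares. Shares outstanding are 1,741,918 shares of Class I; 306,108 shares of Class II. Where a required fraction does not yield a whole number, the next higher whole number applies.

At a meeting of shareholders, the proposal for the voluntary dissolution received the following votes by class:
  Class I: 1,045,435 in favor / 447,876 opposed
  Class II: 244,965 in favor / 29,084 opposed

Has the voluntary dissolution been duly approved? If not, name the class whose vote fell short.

Class I: 3/5 of 1741918 = 1045150.80, rounded up to 1045151; 1,045,151 required, 1,045,435 in favor — approved.
Class II: 4/5 of 306108 = 244886.40, rounded up to 244887; 244,887 required, 244,965 in favor — approved.

Approved — every class gave the required vote.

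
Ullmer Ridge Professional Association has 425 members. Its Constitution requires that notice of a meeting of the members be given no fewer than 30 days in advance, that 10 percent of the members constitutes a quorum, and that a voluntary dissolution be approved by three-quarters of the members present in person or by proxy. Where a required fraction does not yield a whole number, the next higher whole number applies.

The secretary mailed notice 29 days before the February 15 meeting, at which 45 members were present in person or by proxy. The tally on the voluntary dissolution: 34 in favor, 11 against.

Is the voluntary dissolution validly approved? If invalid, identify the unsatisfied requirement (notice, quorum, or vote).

Invalid — notice requirement not satisfied.

Notice: 29 days given; 30 required. Not satisfied.
Quorum: 10% of 425 = 42.50, rounded up to 43; 45 present. Satisfied.
Vote: requires three-fourths of those present (45); 3/4 of 45 = 33.75, rounded up to 34, so 34 needed; 34 in favor. Satisfied.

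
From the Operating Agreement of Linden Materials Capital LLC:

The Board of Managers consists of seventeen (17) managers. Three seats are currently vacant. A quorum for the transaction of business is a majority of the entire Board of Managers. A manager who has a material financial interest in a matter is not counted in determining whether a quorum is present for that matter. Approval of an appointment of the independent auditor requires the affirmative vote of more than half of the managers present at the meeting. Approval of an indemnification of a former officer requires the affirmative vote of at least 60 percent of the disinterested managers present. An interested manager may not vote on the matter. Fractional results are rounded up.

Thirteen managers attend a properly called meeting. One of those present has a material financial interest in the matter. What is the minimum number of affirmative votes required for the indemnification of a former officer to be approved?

The indemnification of a former officer requires three-fifths of the disinterested managers present (13 − 1 = 12).
3/5 of 12 = 7.20, rounded up to 8.

8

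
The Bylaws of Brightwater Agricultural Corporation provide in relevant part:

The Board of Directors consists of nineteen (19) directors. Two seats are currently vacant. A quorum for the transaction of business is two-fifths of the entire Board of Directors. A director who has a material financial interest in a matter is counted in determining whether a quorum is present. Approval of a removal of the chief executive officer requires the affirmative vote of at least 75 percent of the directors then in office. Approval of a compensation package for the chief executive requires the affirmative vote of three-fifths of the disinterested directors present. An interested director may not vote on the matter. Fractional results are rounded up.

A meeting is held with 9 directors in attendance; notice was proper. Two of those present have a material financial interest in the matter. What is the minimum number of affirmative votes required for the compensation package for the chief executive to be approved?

The compensation package for the chief executive requires three-fifths of the disinterested directors present (9 − 2 = 7).
3/5 of 7 = 4.20, rounded up to 5.

5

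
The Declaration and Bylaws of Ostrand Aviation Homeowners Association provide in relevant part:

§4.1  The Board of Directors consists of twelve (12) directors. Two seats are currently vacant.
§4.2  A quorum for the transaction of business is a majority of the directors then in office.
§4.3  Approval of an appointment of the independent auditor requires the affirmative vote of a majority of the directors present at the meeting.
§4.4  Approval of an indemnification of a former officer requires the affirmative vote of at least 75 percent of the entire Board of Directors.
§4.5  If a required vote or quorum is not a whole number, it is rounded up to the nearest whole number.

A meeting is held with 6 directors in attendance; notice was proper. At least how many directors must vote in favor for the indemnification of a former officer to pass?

The indemnification of a former officer requires three-fourths of the entire Board of Directors (12).
3/4 of 12 = 9.
(Only 6 can vote, so the indemnification of a former officer cannot pass at this meeting, but the required vote is still 9.)

9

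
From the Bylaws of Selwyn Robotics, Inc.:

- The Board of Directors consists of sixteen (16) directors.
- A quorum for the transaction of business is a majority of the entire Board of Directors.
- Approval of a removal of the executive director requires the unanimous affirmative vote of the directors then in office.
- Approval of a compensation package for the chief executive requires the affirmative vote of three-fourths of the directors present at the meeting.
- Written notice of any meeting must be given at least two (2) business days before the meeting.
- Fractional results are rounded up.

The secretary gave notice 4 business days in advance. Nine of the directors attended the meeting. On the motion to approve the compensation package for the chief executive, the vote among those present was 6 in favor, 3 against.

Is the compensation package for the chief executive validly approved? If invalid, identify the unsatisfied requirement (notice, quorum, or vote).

Notice: 4 business days given; 2 required (4 ≥ 2). Satisfied.
Quorum: 9 present; quorum is 9. Satisfied.
Vote: the compensation package for the chief executive requires three-fourths of the directors present (9). 3/4 of 9 = 6.75, rounded up to 7, so 7 affirmative votes are needed; 6 voted in favor. Not satisfied.

Invalid — vote requirement not satisfied.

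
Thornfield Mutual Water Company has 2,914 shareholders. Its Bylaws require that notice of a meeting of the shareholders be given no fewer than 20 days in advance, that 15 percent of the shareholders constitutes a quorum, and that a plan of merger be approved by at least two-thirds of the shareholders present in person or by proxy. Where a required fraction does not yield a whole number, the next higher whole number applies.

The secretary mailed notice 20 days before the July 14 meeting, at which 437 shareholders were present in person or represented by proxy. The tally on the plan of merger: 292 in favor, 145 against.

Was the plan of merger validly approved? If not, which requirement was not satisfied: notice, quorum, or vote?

Notice: 20 days given; 20 required. Satisfied.
Quorum: 15% of 2,914 = 437.10, rounded up to 438; 437 present. Not satisfied.
Vote: requires two-thirds of those present (437); 2/3 of 437 = 291.33, rounded up to 292, so 292 needed; 292 in favor. Satisfied.

Invalid — quorum requirement not satisfied.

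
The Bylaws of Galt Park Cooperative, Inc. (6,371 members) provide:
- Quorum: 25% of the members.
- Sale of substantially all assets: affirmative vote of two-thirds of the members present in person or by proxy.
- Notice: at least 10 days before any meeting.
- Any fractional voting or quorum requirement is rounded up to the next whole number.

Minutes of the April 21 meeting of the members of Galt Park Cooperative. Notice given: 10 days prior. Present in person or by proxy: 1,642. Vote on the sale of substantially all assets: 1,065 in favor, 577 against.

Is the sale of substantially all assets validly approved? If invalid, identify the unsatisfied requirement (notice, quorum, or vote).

Notice: 10 days given; 10 required. Satisfied.
Quorum: 25% of 6,371 = 1,592.75, rounded up to 1,593; 1,642 present. Satisfied.
Vote: requires two-thirds of those present (1,642); 2/3 of 1642 = 1094.67, rounded up to 1095, so 1,095 needed; 1,065 in favor. Not satisfied.

Invalid — vote requirement not satisfied.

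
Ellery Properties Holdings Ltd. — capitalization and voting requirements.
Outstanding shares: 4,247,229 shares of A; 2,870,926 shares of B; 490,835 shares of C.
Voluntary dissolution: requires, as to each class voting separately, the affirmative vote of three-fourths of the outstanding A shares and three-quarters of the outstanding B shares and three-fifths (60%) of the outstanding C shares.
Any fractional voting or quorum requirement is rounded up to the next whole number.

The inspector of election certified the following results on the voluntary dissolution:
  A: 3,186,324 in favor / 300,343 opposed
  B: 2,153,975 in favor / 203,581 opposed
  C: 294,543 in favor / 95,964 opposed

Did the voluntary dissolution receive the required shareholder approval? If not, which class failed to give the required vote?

Approved — every class gave the required vote.

A: 3/4 of 4247229 = 3185421.75, rounded up to 3185422; 3,185,422 required, 3,186,324 in favor — approved.
B: 3/4 of 2870926 = 2153194.50, rounded up to 2153195; 2,153,195 required, 2,153,975 in favor — approved.
C: 3/5 of 490835 = 294501; 294,501 required, 294,543 in favor — approved.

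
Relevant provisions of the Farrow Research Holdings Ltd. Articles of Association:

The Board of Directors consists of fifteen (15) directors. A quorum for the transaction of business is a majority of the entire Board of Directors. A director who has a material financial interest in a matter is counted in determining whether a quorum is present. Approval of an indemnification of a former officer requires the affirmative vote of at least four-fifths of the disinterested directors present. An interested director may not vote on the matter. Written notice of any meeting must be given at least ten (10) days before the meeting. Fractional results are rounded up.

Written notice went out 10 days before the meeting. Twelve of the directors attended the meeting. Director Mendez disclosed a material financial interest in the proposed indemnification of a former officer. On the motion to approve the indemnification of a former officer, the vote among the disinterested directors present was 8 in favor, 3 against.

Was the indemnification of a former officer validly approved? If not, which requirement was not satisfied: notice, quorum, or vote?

Invalid — vote requirement not satisfied.

Notice: 10 days given; 10 required (10 ≥ 10). Satisfied.
Quorum: 12 present (interested directors count toward quorum); quorum is 8. Satisfied.
Vote: the indemnification of a former officer requires four-fifths of the disinterested directors present (12 − 1 = 11). 4/5 of 11 = 8.80, rounded up to 9, so 9 affirmative votes are needed; 8 voted in favor. Not satisfied.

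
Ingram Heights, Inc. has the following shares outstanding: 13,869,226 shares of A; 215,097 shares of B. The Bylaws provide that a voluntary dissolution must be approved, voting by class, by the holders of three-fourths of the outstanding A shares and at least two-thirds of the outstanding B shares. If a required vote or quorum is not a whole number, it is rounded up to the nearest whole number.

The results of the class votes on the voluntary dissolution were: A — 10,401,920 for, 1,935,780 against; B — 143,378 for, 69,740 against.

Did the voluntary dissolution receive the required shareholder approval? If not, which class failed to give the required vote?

Not approved — the B shares did not give the required vote.

A: 3/4 of 13869226 = 10401919.50, rounded up to 10401920; 10,401,920 required, 10,401,920 in favor — approved.
B: 2/3 of 215097 = 143398; 143,398 required, 143,378 in favor — not approved.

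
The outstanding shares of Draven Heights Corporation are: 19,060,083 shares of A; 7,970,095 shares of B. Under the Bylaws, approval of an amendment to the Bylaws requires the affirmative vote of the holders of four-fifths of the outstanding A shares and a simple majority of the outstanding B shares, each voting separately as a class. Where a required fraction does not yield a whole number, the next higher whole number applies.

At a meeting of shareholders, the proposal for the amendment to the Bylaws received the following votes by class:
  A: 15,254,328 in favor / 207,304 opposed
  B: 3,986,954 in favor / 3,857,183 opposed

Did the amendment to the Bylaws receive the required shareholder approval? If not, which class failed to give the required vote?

A: 4/5 of 19060083 = 15248066.40, rounded up to 15248067; 15,248,067 required, 15,254,328 in favor — approved.
B: a majority of 7970095 is 3985048; 3,985,048 required, 3,986,954 in favor — approved.

Approved — every class gave the required vote.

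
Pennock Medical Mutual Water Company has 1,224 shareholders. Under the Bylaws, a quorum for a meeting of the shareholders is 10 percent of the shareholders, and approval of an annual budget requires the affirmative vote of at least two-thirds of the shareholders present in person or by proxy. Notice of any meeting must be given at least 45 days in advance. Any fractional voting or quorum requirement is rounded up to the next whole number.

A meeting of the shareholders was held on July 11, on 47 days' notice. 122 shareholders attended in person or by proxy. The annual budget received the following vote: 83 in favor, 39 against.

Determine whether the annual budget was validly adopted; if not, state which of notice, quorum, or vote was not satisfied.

Notice: 47 days given; 45 required. Satisfied.
Quorum: 10% of 1,224 = 122.40, rounded up to 123; 122 present. Not satisfied.
Vote: requires two-thirds of those present (122); 2/3 of 122 = 81.33, rounded up to 82, so 82 needed; 83 in favor. Satisfied.

Invalid — quorum requirement not satisfied.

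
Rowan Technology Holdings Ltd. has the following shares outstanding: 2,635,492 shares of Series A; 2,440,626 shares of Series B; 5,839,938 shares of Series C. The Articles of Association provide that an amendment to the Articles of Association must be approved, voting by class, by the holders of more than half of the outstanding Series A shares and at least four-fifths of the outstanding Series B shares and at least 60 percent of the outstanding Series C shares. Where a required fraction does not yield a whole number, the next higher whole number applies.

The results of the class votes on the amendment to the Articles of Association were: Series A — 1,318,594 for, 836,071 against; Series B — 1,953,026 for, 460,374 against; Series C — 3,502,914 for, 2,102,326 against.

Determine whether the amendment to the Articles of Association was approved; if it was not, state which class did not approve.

Not approved — the Series C shares did not give the required vote.

Series A: a majority of 2635492 is 1317747; 1,317,747 required, 1,318,594 in favor — approved.
Series B: 4/5 of 2440626 = 1952500.80, rounded up to 1952501; 1,952,501 required, 1,953,026 in favor — approved.
Series C: 3/5 of 5839938 = 3503962.80, rounded up to 3503963; 3,503,963 required, 3,502,914 in favor — not approved.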